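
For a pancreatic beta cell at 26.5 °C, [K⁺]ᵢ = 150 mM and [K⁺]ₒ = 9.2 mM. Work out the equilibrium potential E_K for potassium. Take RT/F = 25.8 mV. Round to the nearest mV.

-72 mV

E = (25.8/z) · ln([K⁺]_out/[K⁺]_in) with z = +1.
= (25.8/1) · ln(9.2/150) = 25.80 · ln(0.06133)
= 25.80 · (-2.7914) = -72.02 mV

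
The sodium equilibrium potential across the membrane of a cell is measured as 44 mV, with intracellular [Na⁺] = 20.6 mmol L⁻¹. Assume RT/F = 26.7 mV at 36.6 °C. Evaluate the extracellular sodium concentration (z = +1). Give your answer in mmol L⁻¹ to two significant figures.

110 mmol L⁻¹

Nernst: E = (26.7/1) · ln([out]/[in]), so ln([out]/[in]) = 44.0 × 1 / 26.7 = 1.6479.
[out]/[in] = e^(1.6479) = 5.196.
[out] = 5.196 × 20.6 = 107 mmol L⁻¹.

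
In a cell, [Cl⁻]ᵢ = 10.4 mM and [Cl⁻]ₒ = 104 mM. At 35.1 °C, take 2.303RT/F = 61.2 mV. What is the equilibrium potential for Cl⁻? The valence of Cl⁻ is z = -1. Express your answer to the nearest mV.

-61 mV

E = (61.2/z) · log₁₀([Cl⁻]_out/[Cl⁻]_in) with z = -1.
For an anion, dividing by z = -1 reverses the sign.
= (61.2/-1) · log₁₀(104/10.4) = -61.20 · log₁₀(10)
= -61.20 · (1.0000) = -61.20 mV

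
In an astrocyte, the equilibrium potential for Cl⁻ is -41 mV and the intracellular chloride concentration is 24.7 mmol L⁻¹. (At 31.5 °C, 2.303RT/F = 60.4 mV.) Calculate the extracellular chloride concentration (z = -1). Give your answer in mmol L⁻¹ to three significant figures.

Nernst: E = (60.4/-1) · log₁₀([out]/[in]), so log₁₀([out]/[in]) = -41.0 × -1 / 60.4 = 0.6788.
[out]/[in] = 10^(0.6788) = 4.773.
[out] = 4.773 × 24.7 = 117.9 mmol L⁻¹.

118 mmol L⁻¹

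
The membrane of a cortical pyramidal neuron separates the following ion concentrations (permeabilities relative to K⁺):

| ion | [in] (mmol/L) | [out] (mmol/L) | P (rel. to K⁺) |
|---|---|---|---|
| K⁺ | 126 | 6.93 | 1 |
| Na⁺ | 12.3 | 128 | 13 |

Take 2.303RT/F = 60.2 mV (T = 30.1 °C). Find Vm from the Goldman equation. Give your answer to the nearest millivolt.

46 mV

Vm = 60.2 · log₁₀[(Σ P·[cation]ₒ + Σ P·[anion]ᵢ) / (Σ P·[cation]ᵢ + Σ P·[anion]ₒ)]
Numerator = 1×6.93 + 13×128 = 1671
Denominator = 1×126 + 13×12.3 = 285.9
Vm = 60.2 · log₁₀(5.8445) = 60.2 × (0.7667) = 46.16 mV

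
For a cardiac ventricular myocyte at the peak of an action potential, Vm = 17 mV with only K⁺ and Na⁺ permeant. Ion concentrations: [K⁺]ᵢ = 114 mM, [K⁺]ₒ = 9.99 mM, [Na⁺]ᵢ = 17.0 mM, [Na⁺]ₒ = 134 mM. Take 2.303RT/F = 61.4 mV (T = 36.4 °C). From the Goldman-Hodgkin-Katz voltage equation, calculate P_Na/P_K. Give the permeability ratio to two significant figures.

Let α = P_Na/P_K. GHK: Vm = 61.4·log₁₀[(Kₒ + α·Naₒ)/(Kᵢ + α·Naᵢ)].
10^(Vm/61.4) = 10^(17.0/61.4) = 1.8918
So 1.8918·(Kᵢ + α·Naᵢ) = Kₒ + α·Naₒ → α = (1.8918·114.0 − 9.99) / (134.0 − 1.8918·17.0)
α = (215.7 − 9.99) / (134.0 − 32.16) = 205.7/101.8 = 2.02

2.0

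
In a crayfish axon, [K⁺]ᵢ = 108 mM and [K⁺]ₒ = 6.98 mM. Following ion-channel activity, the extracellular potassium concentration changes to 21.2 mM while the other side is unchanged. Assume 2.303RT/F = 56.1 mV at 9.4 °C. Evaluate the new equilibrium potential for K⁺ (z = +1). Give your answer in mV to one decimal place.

After the shift: [K⁺]_out = 21.2, [K⁺]_in = 108 mM.
E_new = (56.1/1)·log₁₀(21.2/108) = 56.10 · (-0.7071) = -39.67 mV

-39.7 mV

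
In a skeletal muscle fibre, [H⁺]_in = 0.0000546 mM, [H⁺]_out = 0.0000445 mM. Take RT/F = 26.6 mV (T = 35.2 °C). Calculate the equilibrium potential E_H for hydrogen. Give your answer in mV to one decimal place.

-5.4 mV

E = (26.6/z) · ln([H⁺]_out/[H⁺]_in) with z = +1.
= (26.6/1) · ln(0.0000445/0.0000546) = 26.60 · ln(0.815)
= 26.60 · (-0.2045) = -5.44 mV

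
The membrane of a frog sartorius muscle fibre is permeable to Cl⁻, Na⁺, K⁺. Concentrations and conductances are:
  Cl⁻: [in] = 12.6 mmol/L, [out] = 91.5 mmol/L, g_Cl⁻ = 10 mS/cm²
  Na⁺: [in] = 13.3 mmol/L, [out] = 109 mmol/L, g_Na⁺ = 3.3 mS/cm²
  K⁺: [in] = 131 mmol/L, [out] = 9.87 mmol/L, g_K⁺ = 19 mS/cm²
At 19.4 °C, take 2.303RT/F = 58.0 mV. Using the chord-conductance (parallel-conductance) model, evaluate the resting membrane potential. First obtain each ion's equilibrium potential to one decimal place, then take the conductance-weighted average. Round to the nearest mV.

-48 mV

E_Cl⁻ = (58.0/-1)·log₁₀(91.5/12.6) = -49.9 mV
E_Na⁺ = (58.0/1)·log₁₀(109/13.3) = 53.0 mV
E_K⁺ = (58.0/1)·log₁₀(9.87/131) = -65.1 mV
Vm = (Σ gᵢEᵢ)/(Σ gᵢ) = (10·-49.9 + 3.3·53.0 + 19·-65.1) / (10 + 3.3 + 19)
= -1561.00 / 32.3 = -48.33 mV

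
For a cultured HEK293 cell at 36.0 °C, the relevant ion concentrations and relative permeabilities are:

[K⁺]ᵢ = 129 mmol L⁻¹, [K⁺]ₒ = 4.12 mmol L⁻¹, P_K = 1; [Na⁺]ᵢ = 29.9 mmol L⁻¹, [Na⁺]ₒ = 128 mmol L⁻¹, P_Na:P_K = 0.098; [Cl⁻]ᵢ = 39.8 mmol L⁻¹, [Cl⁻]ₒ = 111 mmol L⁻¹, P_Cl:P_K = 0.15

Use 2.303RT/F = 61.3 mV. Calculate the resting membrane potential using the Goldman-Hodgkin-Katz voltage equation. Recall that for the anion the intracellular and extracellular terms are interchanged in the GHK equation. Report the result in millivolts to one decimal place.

Vm = 61.3 · log₁₀[(Σ P·[cation]ₒ + Σ P·[anion]ᵢ) / (Σ P·[cation]ᵢ + Σ P·[anion]ₒ)]
Numerator = 1×4.12 + 0.098×128 + 0.15×39.8 = 22.63
Denominator = 1×129 + 0.098×29.9 + 0.15×111 = 148.6
Vm = 61.3 · log₁₀(0.15234) = 61.3 × (-0.8172) = -50.09 mV

-50.1 mV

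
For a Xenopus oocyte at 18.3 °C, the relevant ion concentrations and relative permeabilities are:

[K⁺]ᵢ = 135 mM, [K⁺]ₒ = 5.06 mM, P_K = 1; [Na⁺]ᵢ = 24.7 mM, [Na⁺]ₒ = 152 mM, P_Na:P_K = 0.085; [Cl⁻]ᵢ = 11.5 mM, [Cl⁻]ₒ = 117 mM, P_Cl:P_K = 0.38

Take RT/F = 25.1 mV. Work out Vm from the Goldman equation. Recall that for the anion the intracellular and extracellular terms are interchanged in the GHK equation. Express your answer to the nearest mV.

-53 mV

Vm = 25.1 · ln[(Σ P·[cation]ₒ + Σ P·[anion]ᵢ) / (Σ P·[cation]ᵢ + Σ P·[anion]ₒ)]
Numerator = 1×5.06 + 0.085×152 + 0.38×11.5 = 22.35
Denominator = 1×135 + 0.085×24.7 + 0.38×117 = 181.6
Vm = 25.1 · ln(0.1231) = 25.1 × (-2.0948) = -52.58 mV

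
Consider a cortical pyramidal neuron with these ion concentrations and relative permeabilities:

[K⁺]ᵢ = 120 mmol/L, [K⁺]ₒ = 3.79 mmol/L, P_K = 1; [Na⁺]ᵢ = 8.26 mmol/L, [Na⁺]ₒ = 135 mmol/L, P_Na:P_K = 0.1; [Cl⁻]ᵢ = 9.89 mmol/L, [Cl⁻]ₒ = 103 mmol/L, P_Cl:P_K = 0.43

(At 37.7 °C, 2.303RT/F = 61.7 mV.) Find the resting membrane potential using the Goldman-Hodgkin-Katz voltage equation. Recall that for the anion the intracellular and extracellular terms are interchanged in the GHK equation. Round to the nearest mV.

-55 mV

Vm = 61.7 · log₁₀[(Σ P·[cation]ₒ + Σ P·[anion]ᵢ) / (Σ P·[cation]ᵢ + Σ P·[anion]ₒ)]
Numerator = 1×3.79 + 0.1×135 + 0.43×9.89 = 21.54
Denominator = 1×120 + 0.1×8.26 + 0.43×103 = 165.1
Vm = 61.7 · log₁₀(0.13047) = 61.7 × (-0.8845) = -54.57 mV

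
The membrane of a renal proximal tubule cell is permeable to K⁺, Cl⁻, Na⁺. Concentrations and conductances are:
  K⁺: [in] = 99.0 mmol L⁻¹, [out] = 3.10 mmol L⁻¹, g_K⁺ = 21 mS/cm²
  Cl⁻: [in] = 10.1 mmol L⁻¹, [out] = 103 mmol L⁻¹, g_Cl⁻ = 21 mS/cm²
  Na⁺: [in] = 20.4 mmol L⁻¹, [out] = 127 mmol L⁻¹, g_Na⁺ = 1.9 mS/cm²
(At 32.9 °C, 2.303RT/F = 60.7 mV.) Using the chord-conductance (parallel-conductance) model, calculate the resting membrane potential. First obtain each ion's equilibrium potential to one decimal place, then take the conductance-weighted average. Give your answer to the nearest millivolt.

E_K⁺ = (60.7/1)·log₁₀(3.10/99.0) = -91.3 mV
E_Cl⁻ = (60.7/-1)·log₁₀(103/10.1) = -61.2 mV
E_Na⁺ = (60.7/1)·log₁₀(127/20.4) = 48.2 mV
Vm = (Σ gᵢEᵢ)/(Σ gᵢ) = (21·-91.3 + 21·-61.2 + 1.9·48.2) / (21 + 21 + 1.9)
= -3110.92 / 43.9 = -70.86 mV

-71 mV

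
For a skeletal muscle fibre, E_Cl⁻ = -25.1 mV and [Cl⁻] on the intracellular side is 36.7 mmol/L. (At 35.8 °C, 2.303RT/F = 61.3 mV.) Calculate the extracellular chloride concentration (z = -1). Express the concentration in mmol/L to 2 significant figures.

94 mmol/L

Nernst: E = (61.3/-1) · log₁₀([out]/[in]), so log₁₀([out]/[in]) = -25.1 × -1 / 61.3 = 0.4095.
[out]/[in] = 10^(0.4095) = 2.567.
[out] = 2.567 × 36.7 = 94.22 mmol/L.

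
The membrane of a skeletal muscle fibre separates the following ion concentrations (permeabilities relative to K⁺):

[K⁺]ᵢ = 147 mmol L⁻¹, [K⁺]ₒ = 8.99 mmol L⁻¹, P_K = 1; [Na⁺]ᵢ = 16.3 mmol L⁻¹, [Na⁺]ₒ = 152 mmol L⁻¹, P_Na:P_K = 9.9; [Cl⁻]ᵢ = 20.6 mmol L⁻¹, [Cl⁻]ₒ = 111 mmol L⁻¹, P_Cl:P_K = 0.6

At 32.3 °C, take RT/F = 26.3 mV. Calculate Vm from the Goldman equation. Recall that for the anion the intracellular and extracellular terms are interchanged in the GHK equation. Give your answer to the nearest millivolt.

Vm = 26.3 · ln[(Σ P·[cation]ₒ + Σ P·[anion]ᵢ) / (Σ P·[cation]ᵢ + Σ P·[anion]ₒ)]
Numerator = 1×8.99 + 9.9×152 + 0.6×20.6 = 1526
Denominator = 1×147 + 9.9×16.3 + 0.6×111 = 375
Vm = 26.3 · ln(4.0701) = 26.3 × (1.4037) = 36.92 mV

37 mV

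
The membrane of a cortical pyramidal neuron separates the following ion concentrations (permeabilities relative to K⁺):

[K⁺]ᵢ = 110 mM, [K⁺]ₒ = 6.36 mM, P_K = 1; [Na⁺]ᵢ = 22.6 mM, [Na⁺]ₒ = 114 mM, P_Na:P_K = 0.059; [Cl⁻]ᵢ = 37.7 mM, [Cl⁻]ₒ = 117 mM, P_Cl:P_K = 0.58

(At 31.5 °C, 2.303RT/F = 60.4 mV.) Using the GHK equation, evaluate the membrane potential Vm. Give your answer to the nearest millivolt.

-43 mV

Vm = 60.4 · log₁₀[(Σ P·[cation]ₒ + Σ P·[anion]ᵢ) / (Σ P·[cation]ᵢ + Σ P·[anion]ₒ)]
Numerator = 1×6.36 + 0.059×114 + 0.58×37.7 = 34.95
Denominator = 1×110 + 0.059×22.6 + 0.58×117 = 179.2
Vm = 60.4 · log₁₀(0.19505) = 60.4 × (-0.7098) = -42.87 mV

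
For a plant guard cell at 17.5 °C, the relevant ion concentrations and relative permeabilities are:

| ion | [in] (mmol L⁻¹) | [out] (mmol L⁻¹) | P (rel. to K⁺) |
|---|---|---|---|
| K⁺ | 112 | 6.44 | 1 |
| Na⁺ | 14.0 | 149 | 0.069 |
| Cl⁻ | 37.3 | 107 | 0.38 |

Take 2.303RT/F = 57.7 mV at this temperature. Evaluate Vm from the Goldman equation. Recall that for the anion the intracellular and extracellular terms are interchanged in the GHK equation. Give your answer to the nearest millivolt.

Vm = 57.7 · log₁₀[(Σ P·[cation]ₒ + Σ P·[anion]ᵢ) / (Σ P·[cation]ᵢ + Σ P·[anion]ₒ)]
Numerator = 1×6.44 + 0.069×149 + 0.38×37.3 = 30.89
Denominator = 1×112 + 0.069×14.0 + 0.38×107 = 153.6
Vm = 57.7 · log₁₀(0.20111) = 57.7 × (-0.6966) = -40.19 mV

-40 mV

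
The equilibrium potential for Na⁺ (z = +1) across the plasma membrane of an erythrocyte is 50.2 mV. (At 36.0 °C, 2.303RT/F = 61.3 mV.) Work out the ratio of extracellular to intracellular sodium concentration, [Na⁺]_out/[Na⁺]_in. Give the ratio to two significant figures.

log₁₀([out]/[in]) = E·z/(61.3) = 50.2 × 1 / 61.3 = 0.8189
[out]/[in] = 10^(0.8189) = 6.591

6.6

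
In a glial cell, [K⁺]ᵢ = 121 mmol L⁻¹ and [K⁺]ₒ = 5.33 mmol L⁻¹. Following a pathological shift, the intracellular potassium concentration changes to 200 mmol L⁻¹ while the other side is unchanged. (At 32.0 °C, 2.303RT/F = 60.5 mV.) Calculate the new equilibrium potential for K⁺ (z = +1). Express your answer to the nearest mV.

-95 mV

After the shift: [K⁺]_out = 5.33, [K⁺]_in = 200 mmol L⁻¹.
E_new = (60.5/1)·log₁₀(5.33/200) = 60.50 · (-1.5743) = -95.25 mV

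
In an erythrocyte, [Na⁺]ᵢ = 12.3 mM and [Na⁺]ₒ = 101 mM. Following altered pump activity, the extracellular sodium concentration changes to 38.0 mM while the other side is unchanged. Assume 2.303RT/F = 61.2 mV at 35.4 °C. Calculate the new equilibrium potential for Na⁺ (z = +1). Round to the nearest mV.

30 mV

After the shift: [Na⁺]_out = 38.0, [Na⁺]_in = 12.3 mM.
E_new = (61.2/1)·log₁₀(38.0/12.3) = 61.20 · (0.4899) = 29.98 mV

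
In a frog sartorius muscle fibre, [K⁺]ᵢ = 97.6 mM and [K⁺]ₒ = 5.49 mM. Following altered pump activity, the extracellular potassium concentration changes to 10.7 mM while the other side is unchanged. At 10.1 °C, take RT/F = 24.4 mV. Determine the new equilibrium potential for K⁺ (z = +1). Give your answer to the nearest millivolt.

After the shift: [K⁺]_out = 10.7, [K⁺]_in = 97.6 mM.
E_new = (24.4/1)·ln(10.7/97.6) = 24.40 · (-2.2106) = -53.94 mV

-54 mV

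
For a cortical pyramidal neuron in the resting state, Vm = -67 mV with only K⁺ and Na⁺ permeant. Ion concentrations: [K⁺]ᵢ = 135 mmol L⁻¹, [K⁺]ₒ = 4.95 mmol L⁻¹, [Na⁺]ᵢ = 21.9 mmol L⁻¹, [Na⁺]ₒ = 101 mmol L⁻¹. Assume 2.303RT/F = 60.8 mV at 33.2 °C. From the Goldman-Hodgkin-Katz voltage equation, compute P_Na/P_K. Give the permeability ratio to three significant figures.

0.0577

Let α = P_Na/P_K. GHK: Vm = 60.8·log₁₀[(Kₒ + α·Naₒ)/(Kᵢ + α·Naᵢ)].
10^(Vm/60.8) = 10^(-67.0/60.8) = 0.079073
So 0.079073·(Kᵢ + α·Naᵢ) = Kₒ + α·Naₒ → α = (0.079073·135.0 − 4.95) / (101.0 − 0.079073·21.9)
α = (10.67 − 4.95) / (101.0 − 1.732) = 5.725/99.27 = 0.05767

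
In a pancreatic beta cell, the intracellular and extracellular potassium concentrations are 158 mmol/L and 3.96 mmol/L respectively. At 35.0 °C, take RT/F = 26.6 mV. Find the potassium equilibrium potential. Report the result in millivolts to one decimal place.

-98.1 mV

E = (26.6/z) · ln([K⁺]_out/[K⁺]_in) with z = +1.
= (26.6/1) · ln(3.96/158) = 26.60 · ln(0.02506)
= 26.60 · (-3.6864) = -98.06 mV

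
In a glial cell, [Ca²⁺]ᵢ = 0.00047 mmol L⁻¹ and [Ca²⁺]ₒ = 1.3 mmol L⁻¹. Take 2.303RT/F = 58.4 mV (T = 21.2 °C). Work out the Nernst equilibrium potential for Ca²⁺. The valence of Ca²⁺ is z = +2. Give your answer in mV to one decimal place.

100.5 mV

E = (58.4/z) · log₁₀([Ca²⁺]_out/[Ca²⁺]_in) with z = +2.
= (58.4/2) · log₁₀(1.3/0.00047) = 29.20 · log₁₀(2766)
= 29.20 · (3.4418) = 100.50 mV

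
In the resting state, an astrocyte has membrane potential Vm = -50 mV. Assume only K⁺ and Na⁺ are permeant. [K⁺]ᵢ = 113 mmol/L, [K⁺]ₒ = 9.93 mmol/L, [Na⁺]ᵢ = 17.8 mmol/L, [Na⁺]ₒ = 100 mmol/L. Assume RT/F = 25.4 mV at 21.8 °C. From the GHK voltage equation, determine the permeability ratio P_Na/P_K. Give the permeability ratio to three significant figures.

0.0600

Let α = P_Na/P_K. GHK: Vm = 25.4·ln[(Kₒ + α·Naₒ)/(Kᵢ + α·Naᵢ)].
e^(Vm/25.4) = e^(-50.0/25.4) = 0.13967
So 0.13967·(Kᵢ + α·Naᵢ) = Kₒ + α·Naₒ → α = (0.13967·113.0 − 9.93) / (100.0 − 0.13967·17.8)
α = (15.78 − 9.93) / (100.0 − 2.486) = 5.852/97.51 = 0.06001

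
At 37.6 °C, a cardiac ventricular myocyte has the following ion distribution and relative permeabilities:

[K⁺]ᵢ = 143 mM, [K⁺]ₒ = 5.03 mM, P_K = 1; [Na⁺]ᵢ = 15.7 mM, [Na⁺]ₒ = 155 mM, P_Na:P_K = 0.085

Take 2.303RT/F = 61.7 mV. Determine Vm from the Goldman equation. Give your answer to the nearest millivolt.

Vm = 61.7 · log₁₀[(Σ P·[cation]ₒ + Σ P·[anion]ᵢ) / (Σ P·[cation]ᵢ + Σ P·[anion]ₒ)]
Numerator = 1×5.03 + 0.085×155 = 18.21
Denominator = 1×143 + 0.085×15.7 = 144.3
Vm = 61.7 · log₁₀(0.12613) = 61.7 × (-0.8992) = -55.48 mV

-55 mV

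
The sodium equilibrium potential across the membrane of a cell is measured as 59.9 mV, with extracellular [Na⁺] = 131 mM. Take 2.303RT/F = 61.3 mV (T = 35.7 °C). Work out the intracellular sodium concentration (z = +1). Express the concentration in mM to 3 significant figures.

13.8 mM

Nernst: E = (61.3/1) · log₁₀([out]/[in]), so log₁₀([out]/[in]) = 59.9 × 1 / 61.3 = 0.9772.
[out]/[in] = 10^(0.9772) = 9.488.
[in] = 131 / 9.488 = 13.81 mM.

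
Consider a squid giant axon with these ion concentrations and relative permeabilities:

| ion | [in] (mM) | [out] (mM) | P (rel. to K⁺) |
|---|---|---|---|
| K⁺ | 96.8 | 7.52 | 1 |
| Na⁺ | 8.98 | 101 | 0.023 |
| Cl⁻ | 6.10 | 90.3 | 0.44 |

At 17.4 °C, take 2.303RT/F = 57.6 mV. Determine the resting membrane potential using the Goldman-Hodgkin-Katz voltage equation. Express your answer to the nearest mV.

-60 mV

Vm = 57.6 · log₁₀[(Σ P·[cation]ₒ + Σ P·[anion]ᵢ) / (Σ P·[cation]ᵢ + Σ P·[anion]ₒ)]
Numerator = 1×7.52 + 0.023×101 + 0.44×6.10 = 12.53
Denominator = 1×96.8 + 0.023×8.98 + 0.44×90.3 = 136.7
Vm = 57.6 · log₁₀(0.091613) = 57.6 × (-1.0380) = -59.79 mV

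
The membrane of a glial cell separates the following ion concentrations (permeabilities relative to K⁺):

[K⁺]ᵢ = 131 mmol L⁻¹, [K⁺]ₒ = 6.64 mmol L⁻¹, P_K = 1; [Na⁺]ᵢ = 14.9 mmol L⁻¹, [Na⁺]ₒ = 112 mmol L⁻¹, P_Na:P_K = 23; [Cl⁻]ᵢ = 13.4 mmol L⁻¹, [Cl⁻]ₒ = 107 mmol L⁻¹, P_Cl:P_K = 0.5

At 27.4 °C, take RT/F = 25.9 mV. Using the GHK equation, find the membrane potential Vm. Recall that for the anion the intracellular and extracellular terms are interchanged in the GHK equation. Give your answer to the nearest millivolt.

41 mV

Vm = 25.9 · ln[(Σ P·[cation]ₒ + Σ P·[anion]ᵢ) / (Σ P·[cation]ᵢ + Σ P·[anion]ₒ)]
Numerator = 1×6.64 + 23×112 + 0.5×13.4 = 2589
Denominator = 1×131 + 23×14.9 + 0.5×107 = 527.2
Vm = 25.9 · ln(4.9115) = 25.9 × (1.5916) = 41.22 mV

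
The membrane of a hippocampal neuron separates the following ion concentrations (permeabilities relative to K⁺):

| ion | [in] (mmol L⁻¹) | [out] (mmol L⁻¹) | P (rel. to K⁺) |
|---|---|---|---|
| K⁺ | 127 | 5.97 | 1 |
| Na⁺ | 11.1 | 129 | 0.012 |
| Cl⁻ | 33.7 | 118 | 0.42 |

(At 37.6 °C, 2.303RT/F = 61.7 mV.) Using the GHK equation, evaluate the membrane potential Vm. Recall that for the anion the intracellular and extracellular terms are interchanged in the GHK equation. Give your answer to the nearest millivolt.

-56 mV

Vm = 61.7 · log₁₀[(Σ P·[cation]ₒ + Σ P·[anion]ᵢ) / (Σ P·[cation]ᵢ + Σ P·[anion]ₒ)]
Numerator = 1×5.97 + 0.012×129 + 0.42×33.7 = 21.67
Denominator = 1×127 + 0.012×11.1 + 0.42×118 = 176.7
Vm = 61.7 · log₁₀(0.12265) = 61.7 × (-0.9113) = -56.23 mV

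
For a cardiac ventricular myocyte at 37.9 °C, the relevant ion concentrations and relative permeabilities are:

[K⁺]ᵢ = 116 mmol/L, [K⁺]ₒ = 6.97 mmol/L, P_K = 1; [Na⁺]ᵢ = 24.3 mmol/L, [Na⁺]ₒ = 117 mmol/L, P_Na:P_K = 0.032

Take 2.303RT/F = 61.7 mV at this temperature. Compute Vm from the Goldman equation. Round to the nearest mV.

-64 mV

Vm = 61.7 · log₁₀[(Σ P·[cation]ₒ + Σ P·[anion]ᵢ) / (Σ P·[cation]ᵢ + Σ P·[anion]ₒ)]
Numerator = 1×6.97 + 0.032×117 = 10.71
Denominator = 1×116 + 0.032×24.3 = 116.8
Vm = 61.7 · log₁₀(0.091747) = 61.7 × (-1.0374) = -64.01 mV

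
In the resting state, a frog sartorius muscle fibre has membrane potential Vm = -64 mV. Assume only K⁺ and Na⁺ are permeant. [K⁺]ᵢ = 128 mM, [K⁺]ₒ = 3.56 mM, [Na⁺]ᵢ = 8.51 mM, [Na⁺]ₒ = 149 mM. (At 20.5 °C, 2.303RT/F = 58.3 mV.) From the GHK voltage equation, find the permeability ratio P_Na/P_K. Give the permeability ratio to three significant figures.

0.0449

Let α = P_Na/P_K. GHK: Vm = 58.3·log₁₀[(Kₒ + α·Naₒ)/(Kᵢ + α·Naᵢ)].
10^(Vm/58.3) = 10^(-64.0/58.3) = 0.079842
So 0.079842·(Kᵢ + α·Naᵢ) = Kₒ + α·Naₒ → α = (0.079842·128.0 − 3.56) / (149.0 − 0.079842·8.51)
α = (10.22 − 3.56) / (149.0 − 0.6795) = 6.66/148.3 = 0.0449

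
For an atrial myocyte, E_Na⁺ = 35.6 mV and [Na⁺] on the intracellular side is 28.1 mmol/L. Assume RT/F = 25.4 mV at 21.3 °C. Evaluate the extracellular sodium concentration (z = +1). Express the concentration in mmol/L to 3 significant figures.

114 mmol/L

Nernst: E = (25.4/1) · ln([out]/[in]), so ln([out]/[in]) = 35.6 × 1 / 25.4 = 1.4016.
[out]/[in] = e^(1.4016) = 4.062.
[out] = 4.062 × 28.1 = 114.1 mmol/L.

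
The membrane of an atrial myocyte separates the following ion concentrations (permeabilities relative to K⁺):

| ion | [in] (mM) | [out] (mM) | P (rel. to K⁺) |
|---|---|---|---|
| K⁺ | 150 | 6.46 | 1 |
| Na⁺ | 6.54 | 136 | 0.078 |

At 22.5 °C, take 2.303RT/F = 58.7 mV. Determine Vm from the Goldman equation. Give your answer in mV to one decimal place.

-55.5 mV

Vm = 58.7 · log₁₀[(Σ P·[cation]ₒ + Σ P·[anion]ᵢ) / (Σ P·[cation]ᵢ + Σ P·[anion]ₒ)]
Numerator = 1×6.46 + 0.078×136 = 17.07
Denominator = 1×150 + 0.078×6.54 = 150.5
Vm = 58.7 · log₁₀(0.1134) = 58.7 × (-0.9454) = -55.49 mV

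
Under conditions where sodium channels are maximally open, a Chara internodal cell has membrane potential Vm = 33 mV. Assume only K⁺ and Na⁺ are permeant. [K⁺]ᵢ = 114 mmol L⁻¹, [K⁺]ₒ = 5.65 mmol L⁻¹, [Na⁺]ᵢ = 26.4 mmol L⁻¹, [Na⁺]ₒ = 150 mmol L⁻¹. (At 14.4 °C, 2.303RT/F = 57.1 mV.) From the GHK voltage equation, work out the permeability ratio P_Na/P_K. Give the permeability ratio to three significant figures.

Let α = P_Na/P_K. GHK: Vm = 57.1·log₁₀[(Kₒ + α·Naₒ)/(Kᵢ + α·Naᵢ)].
10^(Vm/57.1) = 10^(33.0/57.1) = 3.7838
So 3.7838·(Kᵢ + α·Naᵢ) = Kₒ + α·Naₒ → α = (3.7838·114.0 − 5.65) / (150.0 − 3.7838·26.4)
α = (431.4 − 5.65) / (150.0 − 99.89) = 425.7/50.11 = 8.496

8.50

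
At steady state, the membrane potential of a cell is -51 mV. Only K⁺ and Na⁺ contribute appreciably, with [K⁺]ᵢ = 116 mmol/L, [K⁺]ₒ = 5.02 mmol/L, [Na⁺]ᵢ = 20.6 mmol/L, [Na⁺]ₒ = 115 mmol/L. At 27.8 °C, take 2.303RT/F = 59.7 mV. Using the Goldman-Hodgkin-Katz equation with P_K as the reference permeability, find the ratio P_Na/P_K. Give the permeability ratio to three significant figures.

0.0999

Let α = P_Na/P_K. GHK: Vm = 59.7·log₁₀[(Kₒ + α·Naₒ)/(Kᵢ + α·Naᵢ)].
10^(Vm/59.7) = 10^(-51.0/59.7) = 0.13987
So 0.13987·(Kᵢ + α·Naᵢ) = Kₒ + α·Naₒ → α = (0.13987·116.0 − 5.02) / (115.0 − 0.13987·20.6)
α = (16.23 − 5.02) / (115.0 − 2.881) = 11.21/112.1 = 0.09994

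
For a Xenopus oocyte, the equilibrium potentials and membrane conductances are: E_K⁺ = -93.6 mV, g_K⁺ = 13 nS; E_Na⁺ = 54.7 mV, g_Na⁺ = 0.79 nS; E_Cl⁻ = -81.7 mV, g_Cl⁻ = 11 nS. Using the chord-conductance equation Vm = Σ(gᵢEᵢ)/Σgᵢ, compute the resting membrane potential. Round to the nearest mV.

Σ gᵢEᵢ = 13·(-93.6) + 0.79·(54.7) + 11·(-81.7) = -2072.29
Σ gᵢ = 13 + 0.79 + 11 = 24.79
Vm = -2072.29 / 24.79 = -83.59 mV

-84 mV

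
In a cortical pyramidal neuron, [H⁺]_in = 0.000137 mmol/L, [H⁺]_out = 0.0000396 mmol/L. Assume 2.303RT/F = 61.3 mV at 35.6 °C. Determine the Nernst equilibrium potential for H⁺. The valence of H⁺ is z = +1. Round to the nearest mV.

E = (61.3/z) · log₁₀([H⁺]_out/[H⁺]_in) with z = +1.
= (61.3/1) · log₁₀(0.0000396/0.000137) = 61.30 · log₁₀(0.2891)
= 61.30 · (-0.5390) = -33.04 mV

-33 mV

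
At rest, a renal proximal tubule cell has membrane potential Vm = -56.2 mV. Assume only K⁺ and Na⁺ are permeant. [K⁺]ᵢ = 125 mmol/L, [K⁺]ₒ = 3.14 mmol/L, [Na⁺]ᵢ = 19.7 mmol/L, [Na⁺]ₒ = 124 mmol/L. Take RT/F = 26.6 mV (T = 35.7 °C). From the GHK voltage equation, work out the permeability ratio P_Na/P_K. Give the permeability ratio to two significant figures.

0.098

Let α = P_Na/P_K. GHK: Vm = 26.6·ln[(Kₒ + α·Naₒ)/(Kᵢ + α·Naᵢ)].
e^(Vm/26.6) = e^(-56.2/26.6) = 0.1209
So 0.1209·(Kᵢ + α·Naᵢ) = Kₒ + α·Naₒ → α = (0.1209·125.0 − 3.14) / (124.0 − 0.1209·19.7)
α = (15.11 − 3.14) / (124.0 − 2.382) = 11.97/121.6 = 0.09844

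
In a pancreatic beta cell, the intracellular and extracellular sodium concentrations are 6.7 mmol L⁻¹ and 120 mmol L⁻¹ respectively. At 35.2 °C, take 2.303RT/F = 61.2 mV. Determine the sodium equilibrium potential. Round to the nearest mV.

E = (61.2/z) · log₁₀([Na⁺]_out/[Na⁺]_in) with z = +1.
= (61.2/1) · log₁₀(120/6.7) = 61.20 · log₁₀(17.91)
= 61.20 · (1.2531) = 76.69 mV

77 mV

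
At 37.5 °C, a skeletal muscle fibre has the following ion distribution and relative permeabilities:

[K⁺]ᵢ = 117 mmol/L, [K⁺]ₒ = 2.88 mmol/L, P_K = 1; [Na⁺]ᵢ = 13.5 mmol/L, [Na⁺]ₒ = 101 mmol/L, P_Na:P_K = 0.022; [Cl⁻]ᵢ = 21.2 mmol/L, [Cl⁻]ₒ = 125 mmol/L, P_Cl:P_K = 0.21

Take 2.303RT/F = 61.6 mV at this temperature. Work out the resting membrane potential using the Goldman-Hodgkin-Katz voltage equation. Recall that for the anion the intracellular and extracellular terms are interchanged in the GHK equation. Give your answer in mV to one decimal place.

Vm = 61.6 · log₁₀[(Σ P·[cation]ₒ + Σ P·[anion]ᵢ) / (Σ P·[cation]ᵢ + Σ P·[anion]ₒ)]
Numerator = 1×2.88 + 0.022×101 + 0.21×21.2 = 9.554
Denominator = 1×117 + 0.022×13.5 + 0.21×125 = 143.5
Vm = 61.6 · log₁₀(0.066557) = 61.6 × (-1.1768) = -72.49 mV

-72.5 mV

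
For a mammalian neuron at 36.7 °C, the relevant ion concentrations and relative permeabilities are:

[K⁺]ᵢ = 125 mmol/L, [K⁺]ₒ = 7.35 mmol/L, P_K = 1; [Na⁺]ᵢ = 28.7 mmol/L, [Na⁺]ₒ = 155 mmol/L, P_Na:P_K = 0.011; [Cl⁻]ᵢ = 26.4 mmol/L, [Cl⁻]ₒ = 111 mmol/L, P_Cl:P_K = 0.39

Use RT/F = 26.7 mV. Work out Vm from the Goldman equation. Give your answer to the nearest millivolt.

-58 mV

Vm = 26.7 · ln[(Σ P·[cation]ₒ + Σ P·[anion]ᵢ) / (Σ P·[cation]ᵢ + Σ P·[anion]ₒ)]
Numerator = 1×7.35 + 0.011×155 + 0.39×26.4 = 19.35
Denominator = 1×125 + 0.011×28.7 + 0.39×111 = 168.6
Vm = 26.7 · ln(0.11477) = 26.7 × (-2.1648) = -57.80 mV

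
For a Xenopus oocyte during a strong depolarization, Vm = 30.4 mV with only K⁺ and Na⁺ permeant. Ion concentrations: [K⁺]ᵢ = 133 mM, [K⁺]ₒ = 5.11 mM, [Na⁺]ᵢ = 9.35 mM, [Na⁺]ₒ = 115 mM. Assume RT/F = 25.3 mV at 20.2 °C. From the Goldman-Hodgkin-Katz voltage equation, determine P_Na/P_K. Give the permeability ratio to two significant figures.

5.2

Let α = P_Na/P_K. GHK: Vm = 25.3·ln[(Kₒ + α·Naₒ)/(Kᵢ + α·Naᵢ)].
e^(Vm/25.3) = e^(30.4/25.3) = 3.3254
So 3.3254·(Kᵢ + α·Naᵢ) = Kₒ + α·Naₒ → α = (3.3254·133.0 − 5.11) / (115.0 − 3.3254·9.35)
α = (442.3 − 5.11) / (115.0 − 31.09) = 437.2/83.91 = 5.21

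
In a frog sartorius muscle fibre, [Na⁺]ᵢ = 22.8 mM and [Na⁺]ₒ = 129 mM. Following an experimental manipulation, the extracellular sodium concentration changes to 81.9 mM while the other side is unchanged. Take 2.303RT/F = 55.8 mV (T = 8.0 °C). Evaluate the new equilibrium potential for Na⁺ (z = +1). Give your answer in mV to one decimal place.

After the shift: [Na⁺]_out = 81.9, [Na⁺]_in = 22.8 mM.
E_new = (55.8/1)·log₁₀(81.9/22.8) = 55.80 · (0.5553) = 30.99 mV

31.0 mV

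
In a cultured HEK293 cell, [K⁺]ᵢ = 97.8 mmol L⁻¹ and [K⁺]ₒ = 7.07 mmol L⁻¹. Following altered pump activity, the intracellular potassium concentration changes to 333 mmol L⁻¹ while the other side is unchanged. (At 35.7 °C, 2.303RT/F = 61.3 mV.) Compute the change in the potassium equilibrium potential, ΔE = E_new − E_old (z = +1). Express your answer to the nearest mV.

-33 mV

E_old = (61.3/1)·log₁₀(7.07/97.8) = -69.94 mV
E_new = (61.3/1)·log₁₀(7.07/333) = -102.56 mV
ΔE = -102.56 − (-69.94) = -32.62 mV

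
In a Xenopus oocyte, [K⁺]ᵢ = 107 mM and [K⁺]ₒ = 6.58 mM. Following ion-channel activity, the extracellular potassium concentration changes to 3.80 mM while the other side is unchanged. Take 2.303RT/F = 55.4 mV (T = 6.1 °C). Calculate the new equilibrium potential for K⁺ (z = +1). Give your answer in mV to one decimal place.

After the shift: [K⁺]_out = 3.80, [K⁺]_in = 107 mM.
E_new = (55.4/1)·log₁₀(3.80/107) = 55.40 · (-1.4496) = -80.31 mV

-80.3 mV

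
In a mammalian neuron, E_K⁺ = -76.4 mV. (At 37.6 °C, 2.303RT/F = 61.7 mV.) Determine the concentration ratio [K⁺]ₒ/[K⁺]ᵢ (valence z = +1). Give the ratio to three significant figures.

log₁₀([out]/[in]) = E·z/(61.7) = -76.4 × 1 / 61.7 = -1.2382
[out]/[in] = 10^(-1.2382) = 0.05778

0.0578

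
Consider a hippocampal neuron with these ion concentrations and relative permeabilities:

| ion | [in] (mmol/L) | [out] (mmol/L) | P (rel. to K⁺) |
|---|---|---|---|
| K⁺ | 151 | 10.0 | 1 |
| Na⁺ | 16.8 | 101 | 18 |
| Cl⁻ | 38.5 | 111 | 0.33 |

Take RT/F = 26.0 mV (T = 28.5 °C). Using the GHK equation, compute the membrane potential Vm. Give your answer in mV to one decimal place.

Vm = 26.0 · ln[(Σ P·[cation]ₒ + Σ P·[anion]ᵢ) / (Σ P·[cation]ᵢ + Σ P·[anion]ₒ)]
Numerator = 1×10.0 + 18×101 + 0.33×38.5 = 1841
Denominator = 1×151 + 18×16.8 + 0.33×111 = 490
Vm = 26.0 · ln(3.7563) = 26.0 × (1.3234) = 34.41 mV

34.4 mV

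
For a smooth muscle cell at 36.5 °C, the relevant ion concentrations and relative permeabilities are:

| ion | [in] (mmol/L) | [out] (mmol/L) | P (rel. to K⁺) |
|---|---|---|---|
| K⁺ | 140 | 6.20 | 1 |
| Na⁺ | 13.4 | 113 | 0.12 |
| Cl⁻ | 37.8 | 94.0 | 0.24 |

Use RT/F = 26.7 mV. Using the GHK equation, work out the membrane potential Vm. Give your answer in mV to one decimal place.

Vm = 26.7 · ln[(Σ P·[cation]ₒ + Σ P·[anion]ᵢ) / (Σ P·[cation]ᵢ + Σ P·[anion]ₒ)]
Numerator = 1×6.20 + 0.12×113 + 0.24×37.8 = 28.83
Denominator = 1×140 + 0.12×13.4 + 0.24×94.0 = 164.2
Vm = 26.7 · ln(0.17562) = 26.7 × (-1.7394) = -46.44 mV

-46.4 mV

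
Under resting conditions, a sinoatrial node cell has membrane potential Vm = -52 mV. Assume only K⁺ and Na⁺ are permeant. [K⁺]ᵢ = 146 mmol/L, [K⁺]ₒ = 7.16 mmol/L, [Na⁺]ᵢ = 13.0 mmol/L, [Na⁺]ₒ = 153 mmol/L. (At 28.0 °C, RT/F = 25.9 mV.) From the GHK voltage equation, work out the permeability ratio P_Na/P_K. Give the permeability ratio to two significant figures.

0.082

Let α = P_Na/P_K. GHK: Vm = 25.9·ln[(Kₒ + α·Naₒ)/(Kᵢ + α·Naᵢ)].
e^(Vm/25.9) = e^(-52.0/25.9) = 0.13429
So 0.13429·(Kᵢ + α·Naᵢ) = Kₒ + α·Naₒ → α = (0.13429·146.0 − 7.16) / (153.0 − 0.13429·13.0)
α = (19.61 − 7.16) / (153.0 − 1.746) = 12.45/151.3 = 0.08229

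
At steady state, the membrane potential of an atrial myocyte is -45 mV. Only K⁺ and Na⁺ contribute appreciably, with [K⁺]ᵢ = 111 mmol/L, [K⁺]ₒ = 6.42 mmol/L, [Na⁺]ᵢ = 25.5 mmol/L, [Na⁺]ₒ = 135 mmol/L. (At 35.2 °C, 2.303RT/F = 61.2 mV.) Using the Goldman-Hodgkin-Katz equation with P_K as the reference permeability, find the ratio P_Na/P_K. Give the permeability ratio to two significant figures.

0.11

Let α = P_Na/P_K. GHK: Vm = 61.2·log₁₀[(Kₒ + α·Naₒ)/(Kᵢ + α·Naᵢ)].
10^(Vm/61.2) = 10^(-45.0/61.2) = 0.18395
So 0.18395·(Kᵢ + α·Naᵢ) = Kₒ + α·Naₒ → α = (0.18395·111.0 − 6.42) / (135.0 − 0.18395·25.5)
α = (20.42 − 6.42) / (135.0 − 4.691) = 14/130.3 = 0.1074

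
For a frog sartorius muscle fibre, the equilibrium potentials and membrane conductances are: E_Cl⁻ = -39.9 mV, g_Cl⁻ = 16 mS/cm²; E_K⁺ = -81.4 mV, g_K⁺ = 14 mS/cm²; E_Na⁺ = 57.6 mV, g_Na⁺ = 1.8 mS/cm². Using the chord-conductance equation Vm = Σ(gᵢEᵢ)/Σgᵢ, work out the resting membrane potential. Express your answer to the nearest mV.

-53 mV

Σ gᵢEᵢ = 16·(-39.9) + 14·(-81.4) + 1.8·(57.6) = -1674.32
Σ gᵢ = 16 + 14 + 1.8 = 31.8
Vm = -1674.32 / 31.8 = -52.65 mV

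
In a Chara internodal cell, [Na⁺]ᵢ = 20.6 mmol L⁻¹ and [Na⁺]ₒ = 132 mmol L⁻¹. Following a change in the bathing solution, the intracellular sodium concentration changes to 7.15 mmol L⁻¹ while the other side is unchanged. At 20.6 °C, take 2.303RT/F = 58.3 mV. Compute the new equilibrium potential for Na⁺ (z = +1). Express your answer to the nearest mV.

74 mV

After the shift: [Na⁺]_out = 132, [Na⁺]_in = 7.15 mmol L⁻¹.
E_new = (58.3/1)·log₁₀(132/7.15) = 58.30 · (1.2663) = 73.82 mV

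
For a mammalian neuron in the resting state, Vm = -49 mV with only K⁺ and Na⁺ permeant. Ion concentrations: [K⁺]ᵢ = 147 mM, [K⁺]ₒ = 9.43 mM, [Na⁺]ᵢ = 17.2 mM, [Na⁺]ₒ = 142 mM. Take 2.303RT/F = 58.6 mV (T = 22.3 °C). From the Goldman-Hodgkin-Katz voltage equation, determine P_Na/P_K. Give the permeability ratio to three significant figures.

Let α = P_Na/P_K. GHK: Vm = 58.6·log₁₀[(Kₒ + α·Naₒ)/(Kᵢ + α·Naᵢ)].
10^(Vm/58.6) = 10^(-49.0/58.6) = 0.14582
So 0.14582·(Kᵢ + α·Naᵢ) = Kₒ + α·Naₒ → α = (0.14582·147.0 − 9.43) / (142.0 − 0.14582·17.2)
α = (21.44 − 9.43) / (142.0 − 2.508) = 12.01/139.5 = 0.08607

0.0861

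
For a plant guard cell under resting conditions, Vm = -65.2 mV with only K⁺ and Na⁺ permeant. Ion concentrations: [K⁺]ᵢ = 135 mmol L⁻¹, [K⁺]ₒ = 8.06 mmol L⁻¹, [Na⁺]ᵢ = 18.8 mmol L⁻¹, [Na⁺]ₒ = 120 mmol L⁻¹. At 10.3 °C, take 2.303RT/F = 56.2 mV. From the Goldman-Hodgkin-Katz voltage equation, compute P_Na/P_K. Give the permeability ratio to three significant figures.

Let α = P_Na/P_K. GHK: Vm = 56.2·log₁₀[(Kₒ + α·Naₒ)/(Kᵢ + α·Naᵢ)].
10^(Vm/56.2) = 10^(-65.2/56.2) = 0.06916
So 0.06916·(Kᵢ + α·Naᵢ) = Kₒ + α·Naₒ → α = (0.06916·135.0 − 8.06) / (120.0 − 0.06916·18.8)
α = (9.337 − 8.06) / (120.0 − 1.3) = 1.277/118.7 = 0.01076

0.0108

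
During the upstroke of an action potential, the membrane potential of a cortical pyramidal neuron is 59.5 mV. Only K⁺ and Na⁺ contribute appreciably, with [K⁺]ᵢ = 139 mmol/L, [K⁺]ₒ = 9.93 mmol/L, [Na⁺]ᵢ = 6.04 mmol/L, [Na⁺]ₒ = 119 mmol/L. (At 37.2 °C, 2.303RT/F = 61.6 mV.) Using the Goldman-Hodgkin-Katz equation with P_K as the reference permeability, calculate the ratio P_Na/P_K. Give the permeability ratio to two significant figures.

Let α = P_Na/P_K. GHK: Vm = 61.6·log₁₀[(Kₒ + α·Naₒ)/(Kᵢ + α·Naᵢ)].
10^(Vm/61.6) = 10^(59.5/61.6) = 9.245
So 9.245·(Kᵢ + α·Naᵢ) = Kₒ + α·Naₒ → α = (9.245·139.0 − 9.93) / (119.0 − 9.245·6.04)
α = (1285 − 9.93) / (119.0 − 55.84) = 1275/63.16 = 20.19

20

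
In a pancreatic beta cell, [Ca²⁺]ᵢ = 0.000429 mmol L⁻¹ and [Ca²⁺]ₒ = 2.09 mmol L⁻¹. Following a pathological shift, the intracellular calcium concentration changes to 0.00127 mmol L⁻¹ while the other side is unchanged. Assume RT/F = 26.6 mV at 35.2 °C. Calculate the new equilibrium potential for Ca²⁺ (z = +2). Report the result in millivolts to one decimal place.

After the shift: [Ca²⁺]_out = 2.09, [Ca²⁺]_in = 0.00127 mmol L⁻¹.
E_new = (26.6/2)·ln(2.09/0.00127) = 13.30 · (7.4059) = 98.50 mV

98.5 mV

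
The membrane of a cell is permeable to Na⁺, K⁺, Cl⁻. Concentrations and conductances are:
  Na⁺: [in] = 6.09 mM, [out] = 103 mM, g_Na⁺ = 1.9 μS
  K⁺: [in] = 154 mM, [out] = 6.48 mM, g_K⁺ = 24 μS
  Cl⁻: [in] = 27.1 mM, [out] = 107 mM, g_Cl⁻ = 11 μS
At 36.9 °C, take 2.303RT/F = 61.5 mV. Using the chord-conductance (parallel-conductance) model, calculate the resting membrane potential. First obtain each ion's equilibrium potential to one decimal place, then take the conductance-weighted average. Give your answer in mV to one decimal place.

E_Na⁺ = (61.5/1)·log₁₀(103/6.09) = 75.5 mV
E_K⁺ = (61.5/1)·log₁₀(6.48/154) = -84.6 mV
E_Cl⁻ = (61.5/-1)·log₁₀(107/27.1) = -36.7 mV
Vm = (Σ gᵢEᵢ)/(Σ gᵢ) = (1.9·75.5 + 24·-84.6 + 11·-36.7) / (1.9 + 24 + 11)
= -2290.65 / 36.9 = -62.08 mV

-62.1 mV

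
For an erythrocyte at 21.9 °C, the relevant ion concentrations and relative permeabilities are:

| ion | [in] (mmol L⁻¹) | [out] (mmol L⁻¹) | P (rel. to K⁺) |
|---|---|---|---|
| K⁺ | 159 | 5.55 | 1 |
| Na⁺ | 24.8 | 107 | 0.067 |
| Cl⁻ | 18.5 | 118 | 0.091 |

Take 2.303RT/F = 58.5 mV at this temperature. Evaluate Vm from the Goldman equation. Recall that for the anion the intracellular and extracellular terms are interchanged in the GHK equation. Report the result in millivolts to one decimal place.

Vm = 58.5 · log₁₀[(Σ P·[cation]ₒ + Σ P·[anion]ᵢ) / (Σ P·[cation]ᵢ + Σ P·[anion]ₒ)]
Numerator = 1×5.55 + 0.067×107 + 0.091×18.5 = 14.4
Denominator = 1×159 + 0.067×24.8 + 0.091×118 = 171.4
Vm = 58.5 · log₁₀(0.084029) = 58.5 × (-1.0756) = -62.92 mV

-62.9 mV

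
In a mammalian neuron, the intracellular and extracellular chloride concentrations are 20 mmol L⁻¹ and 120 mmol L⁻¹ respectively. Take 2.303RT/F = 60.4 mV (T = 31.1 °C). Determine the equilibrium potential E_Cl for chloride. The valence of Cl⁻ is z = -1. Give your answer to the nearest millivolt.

E = (60.4/z) · log₁₀([Cl⁻]_out/[Cl⁻]_in) with z = -1.
For an anion, dividing by z = -1 reverses the sign.
= (60.4/-1) · log₁₀(120/20) = -60.40 · log₁₀(6)
= -60.40 · (0.7782) = -47.00 mV

-47 mV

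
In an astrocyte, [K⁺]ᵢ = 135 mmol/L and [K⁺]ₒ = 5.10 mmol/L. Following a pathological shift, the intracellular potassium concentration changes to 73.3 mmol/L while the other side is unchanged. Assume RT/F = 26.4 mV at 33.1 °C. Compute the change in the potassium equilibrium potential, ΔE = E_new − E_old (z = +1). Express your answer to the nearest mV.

E_old = (26.4/1)·ln(5.10/135) = -86.49 mV
E_new = (26.4/1)·ln(5.10/73.3) = -70.36 mV
ΔE = -70.36 − (-86.49) = 16.12 mV

16 mV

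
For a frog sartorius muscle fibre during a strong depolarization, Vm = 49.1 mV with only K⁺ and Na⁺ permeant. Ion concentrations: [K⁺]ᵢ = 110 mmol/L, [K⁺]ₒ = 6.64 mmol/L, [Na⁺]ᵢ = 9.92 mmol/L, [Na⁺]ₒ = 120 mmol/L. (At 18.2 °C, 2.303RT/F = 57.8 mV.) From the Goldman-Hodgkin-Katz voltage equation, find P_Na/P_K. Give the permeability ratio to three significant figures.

15.5

Let α = P_Na/P_K. GHK: Vm = 57.8·log₁₀[(Kₒ + α·Naₒ)/(Kᵢ + α·Naᵢ)].
10^(Vm/57.8) = 10^(49.1/57.8) = 7.071
So 7.071·(Kᵢ + α·Naᵢ) = Kₒ + α·Naₒ → α = (7.071·110.0 − 6.64) / (120.0 − 7.071·9.92)
α = (777.8 − 6.64) / (120.0 − 70.14) = 771.2/49.86 = 15.47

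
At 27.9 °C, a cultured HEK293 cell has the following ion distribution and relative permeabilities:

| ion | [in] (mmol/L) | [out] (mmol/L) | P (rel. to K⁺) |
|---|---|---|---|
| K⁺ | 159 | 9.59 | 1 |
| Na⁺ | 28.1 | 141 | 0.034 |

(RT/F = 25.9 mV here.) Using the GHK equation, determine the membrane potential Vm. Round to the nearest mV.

-62 mV

Vm = 25.9 · ln[(Σ P·[cation]ₒ + Σ P·[anion]ᵢ) / (Σ P·[cation]ᵢ + Σ P·[anion]ₒ)]
Numerator = 1×9.59 + 0.034×141 = 14.38
Denominator = 1×159 + 0.034×28.1 = 160
Vm = 25.9 · ln(0.089925) = 25.9 × (-2.4088) = -62.39 mV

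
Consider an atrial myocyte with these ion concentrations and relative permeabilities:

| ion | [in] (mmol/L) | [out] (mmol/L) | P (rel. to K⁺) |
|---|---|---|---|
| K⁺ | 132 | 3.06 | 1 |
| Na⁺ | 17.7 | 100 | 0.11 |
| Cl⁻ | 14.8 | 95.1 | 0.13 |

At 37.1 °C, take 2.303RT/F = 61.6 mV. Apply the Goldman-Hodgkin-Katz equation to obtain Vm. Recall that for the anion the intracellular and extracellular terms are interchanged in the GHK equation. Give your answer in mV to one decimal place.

Vm = 61.6 · log₁₀[(Σ P·[cation]ₒ + Σ P·[anion]ᵢ) / (Σ P·[cation]ᵢ + Σ P·[anion]ₒ)]
Numerator = 1×3.06 + 0.11×100 + 0.13×14.8 = 15.98
Denominator = 1×132 + 0.11×17.7 + 0.13×95.1 = 146.3
Vm = 61.6 · log₁₀(0.10925) = 61.6 × (-0.9616) = -59.23 mV

-59.2 mV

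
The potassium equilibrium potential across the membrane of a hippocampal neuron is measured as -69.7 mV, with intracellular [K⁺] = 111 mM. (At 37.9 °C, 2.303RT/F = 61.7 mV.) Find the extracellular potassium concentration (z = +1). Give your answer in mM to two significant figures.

8.2 mM

Nernst: E = (61.7/1) · log₁₀([out]/[in]), so log₁₀([out]/[in]) = -69.7 × 1 / 61.7 = -1.1297.
[out]/[in] = 10^(-1.1297) = 0.07419.
[out] = 0.07419 × 111 = 8.235 mM.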